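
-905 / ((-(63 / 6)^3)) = 7240 / 9261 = 0.78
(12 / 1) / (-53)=-12 / 53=-0.23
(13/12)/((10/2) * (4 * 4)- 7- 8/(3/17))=13/332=0.04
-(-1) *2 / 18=1 / 9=0.11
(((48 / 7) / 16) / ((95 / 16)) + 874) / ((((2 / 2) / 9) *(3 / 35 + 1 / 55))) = 28772271 / 380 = 75716.50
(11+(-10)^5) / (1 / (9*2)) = -1799802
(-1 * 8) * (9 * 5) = -360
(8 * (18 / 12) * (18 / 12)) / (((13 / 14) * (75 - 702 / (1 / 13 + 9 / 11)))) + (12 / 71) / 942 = -59532866 / 2192648341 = -0.03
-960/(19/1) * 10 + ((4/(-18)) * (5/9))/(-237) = -505.26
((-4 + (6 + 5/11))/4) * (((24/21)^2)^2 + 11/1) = 823689/105644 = 7.80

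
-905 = -905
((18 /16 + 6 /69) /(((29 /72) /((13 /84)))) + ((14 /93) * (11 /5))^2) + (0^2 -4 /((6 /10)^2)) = -14181887053 /1346072700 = -10.54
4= 4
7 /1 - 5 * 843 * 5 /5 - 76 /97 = -408252 /97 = -4208.78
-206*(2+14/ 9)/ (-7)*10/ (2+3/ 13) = 469.05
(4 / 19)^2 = 0.04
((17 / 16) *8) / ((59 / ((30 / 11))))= 0.39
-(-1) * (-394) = -394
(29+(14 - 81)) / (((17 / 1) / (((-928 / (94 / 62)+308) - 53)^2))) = -10703425382 / 37553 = -285021.85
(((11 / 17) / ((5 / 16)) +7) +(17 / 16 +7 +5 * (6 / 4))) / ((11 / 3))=100503 / 14960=6.72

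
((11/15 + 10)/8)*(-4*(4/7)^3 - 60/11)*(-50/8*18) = 2017905/2156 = 935.95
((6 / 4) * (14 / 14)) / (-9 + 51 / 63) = -63 / 344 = -0.18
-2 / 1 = -2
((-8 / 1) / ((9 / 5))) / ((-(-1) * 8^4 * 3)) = -5 / 13824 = -0.00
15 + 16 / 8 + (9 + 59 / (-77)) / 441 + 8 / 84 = 581137 / 33957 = 17.11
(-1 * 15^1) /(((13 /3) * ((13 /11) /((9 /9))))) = -495 /169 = -2.93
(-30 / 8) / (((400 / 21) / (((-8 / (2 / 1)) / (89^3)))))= 63 / 56397520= 0.00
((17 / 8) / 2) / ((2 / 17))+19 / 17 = 5521 / 544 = 10.15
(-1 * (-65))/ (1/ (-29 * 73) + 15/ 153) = 7017855/ 10534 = 666.21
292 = 292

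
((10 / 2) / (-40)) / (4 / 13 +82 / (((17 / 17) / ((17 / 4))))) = -13 / 36276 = -0.00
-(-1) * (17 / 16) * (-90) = -765 / 8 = -95.62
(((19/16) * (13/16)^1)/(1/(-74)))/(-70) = 9139/8960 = 1.02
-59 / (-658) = 0.09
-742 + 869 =127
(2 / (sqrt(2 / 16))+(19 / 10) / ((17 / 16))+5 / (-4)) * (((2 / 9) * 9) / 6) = 61 / 340+4 * sqrt(2) / 3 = 2.07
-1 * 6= -6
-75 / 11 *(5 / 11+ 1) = -1200 / 121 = -9.92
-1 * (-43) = 43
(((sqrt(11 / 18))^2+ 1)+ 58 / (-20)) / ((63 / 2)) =-116 / 2835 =-0.04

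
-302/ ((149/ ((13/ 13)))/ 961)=-290222/ 149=-1947.80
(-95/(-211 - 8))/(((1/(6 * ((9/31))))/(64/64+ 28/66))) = 26790/24893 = 1.08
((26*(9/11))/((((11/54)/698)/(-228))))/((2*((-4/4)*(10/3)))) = 1508207688/605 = 2492905.27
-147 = -147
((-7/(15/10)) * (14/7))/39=-28/117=-0.24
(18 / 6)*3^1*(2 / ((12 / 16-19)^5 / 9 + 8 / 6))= -165888 / 2073059305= -0.00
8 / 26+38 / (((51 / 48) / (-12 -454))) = -3683196 / 221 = -16666.05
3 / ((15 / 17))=17 / 5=3.40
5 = 5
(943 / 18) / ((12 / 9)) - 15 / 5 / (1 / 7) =439 / 24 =18.29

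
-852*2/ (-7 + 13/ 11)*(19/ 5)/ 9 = 14839/ 120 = 123.66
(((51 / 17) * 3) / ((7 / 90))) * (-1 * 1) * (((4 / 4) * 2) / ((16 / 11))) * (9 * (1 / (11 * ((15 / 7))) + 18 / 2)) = -90639 / 7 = -12948.43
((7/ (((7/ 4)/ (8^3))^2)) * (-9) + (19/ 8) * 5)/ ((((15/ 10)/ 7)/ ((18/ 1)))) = -905967669/ 2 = -452983834.50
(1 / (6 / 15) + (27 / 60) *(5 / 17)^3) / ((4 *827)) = 49355 / 65008816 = 0.00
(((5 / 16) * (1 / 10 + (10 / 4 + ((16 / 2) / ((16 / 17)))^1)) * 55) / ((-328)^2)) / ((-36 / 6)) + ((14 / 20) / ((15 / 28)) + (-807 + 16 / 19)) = -804.85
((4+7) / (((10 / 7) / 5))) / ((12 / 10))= 385 / 12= 32.08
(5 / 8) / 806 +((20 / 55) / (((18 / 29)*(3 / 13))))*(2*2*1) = 19448653 / 1915056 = 10.16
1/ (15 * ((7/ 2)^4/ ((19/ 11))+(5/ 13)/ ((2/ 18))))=3952/ 5355345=0.00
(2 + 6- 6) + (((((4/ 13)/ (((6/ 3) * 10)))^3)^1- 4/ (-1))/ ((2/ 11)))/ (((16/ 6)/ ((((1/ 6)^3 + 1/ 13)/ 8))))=22857222673/ 10967424000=2.08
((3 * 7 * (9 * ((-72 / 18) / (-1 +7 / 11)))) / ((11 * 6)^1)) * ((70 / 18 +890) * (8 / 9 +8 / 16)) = 1407875 / 36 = 39107.64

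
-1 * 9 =-9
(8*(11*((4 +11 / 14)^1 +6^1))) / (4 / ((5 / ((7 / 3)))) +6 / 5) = 49830 / 161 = 309.50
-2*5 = -10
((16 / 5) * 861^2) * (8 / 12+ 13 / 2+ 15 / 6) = 114657648 / 5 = 22931529.60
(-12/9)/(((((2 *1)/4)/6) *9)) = -16/9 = -1.78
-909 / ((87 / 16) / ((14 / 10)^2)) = -327.66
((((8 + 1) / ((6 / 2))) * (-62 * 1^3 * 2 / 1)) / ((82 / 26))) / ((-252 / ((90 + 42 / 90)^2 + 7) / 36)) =138023.45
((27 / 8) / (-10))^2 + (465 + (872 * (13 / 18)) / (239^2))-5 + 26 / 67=101516111569027 / 220441363200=460.51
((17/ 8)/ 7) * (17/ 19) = 289/ 1064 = 0.27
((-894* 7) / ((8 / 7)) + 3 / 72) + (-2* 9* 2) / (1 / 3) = -134009 / 24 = -5583.71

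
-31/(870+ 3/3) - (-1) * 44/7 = 38107/6097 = 6.25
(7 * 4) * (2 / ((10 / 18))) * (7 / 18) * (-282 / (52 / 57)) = -787626 / 65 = -12117.32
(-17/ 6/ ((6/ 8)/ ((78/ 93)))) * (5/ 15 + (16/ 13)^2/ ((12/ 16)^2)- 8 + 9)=-416432/ 32643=-12.76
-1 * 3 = -3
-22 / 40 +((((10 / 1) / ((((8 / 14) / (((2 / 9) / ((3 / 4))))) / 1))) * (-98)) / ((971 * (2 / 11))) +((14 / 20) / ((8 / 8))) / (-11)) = -4028099 / 1153548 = -3.49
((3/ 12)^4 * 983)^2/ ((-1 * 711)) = -966289/ 46596096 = -0.02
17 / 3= 5.67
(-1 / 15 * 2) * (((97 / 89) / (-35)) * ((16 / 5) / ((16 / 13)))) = 2522 / 233625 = 0.01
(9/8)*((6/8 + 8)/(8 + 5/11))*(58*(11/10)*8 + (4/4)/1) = 590667/992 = 595.43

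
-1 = -1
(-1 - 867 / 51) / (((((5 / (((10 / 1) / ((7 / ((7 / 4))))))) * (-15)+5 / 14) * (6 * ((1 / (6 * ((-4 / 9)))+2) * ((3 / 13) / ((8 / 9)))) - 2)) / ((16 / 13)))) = 129024 / 91715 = 1.41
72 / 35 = 2.06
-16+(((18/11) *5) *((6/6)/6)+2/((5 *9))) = -7223/495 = -14.59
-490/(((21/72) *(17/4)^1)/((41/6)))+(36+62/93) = -135890/51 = -2664.51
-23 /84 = -0.27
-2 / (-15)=2 / 15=0.13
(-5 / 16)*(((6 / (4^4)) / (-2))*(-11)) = -165 / 4096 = -0.04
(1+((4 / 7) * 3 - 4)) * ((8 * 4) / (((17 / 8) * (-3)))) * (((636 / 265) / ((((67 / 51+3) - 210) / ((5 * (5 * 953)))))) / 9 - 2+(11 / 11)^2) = -25690368 / 124831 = -205.80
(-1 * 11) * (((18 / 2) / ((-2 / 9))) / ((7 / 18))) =8019 / 7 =1145.57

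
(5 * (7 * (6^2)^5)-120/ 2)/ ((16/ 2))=529079025/ 2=264539512.50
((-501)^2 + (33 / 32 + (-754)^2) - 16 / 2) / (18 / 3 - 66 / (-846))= 3697629261 / 27424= 134831.87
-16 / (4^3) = -1 / 4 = -0.25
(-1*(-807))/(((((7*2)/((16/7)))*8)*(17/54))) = 43578/833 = 52.31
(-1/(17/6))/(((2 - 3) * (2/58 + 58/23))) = 4002/28985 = 0.14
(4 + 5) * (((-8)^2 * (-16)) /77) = -9216 /77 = -119.69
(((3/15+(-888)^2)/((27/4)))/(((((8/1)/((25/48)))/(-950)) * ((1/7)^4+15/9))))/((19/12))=-1183309140125/432288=-2737316.65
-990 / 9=-110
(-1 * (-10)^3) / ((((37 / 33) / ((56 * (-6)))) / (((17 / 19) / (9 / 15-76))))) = 942480000 / 265031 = 3556.11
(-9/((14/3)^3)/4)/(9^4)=-1/296352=-0.00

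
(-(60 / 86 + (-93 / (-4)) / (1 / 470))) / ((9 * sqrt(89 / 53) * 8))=-104425 * sqrt(4717) / 61232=-117.13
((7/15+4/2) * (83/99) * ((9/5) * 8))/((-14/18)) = -73704/1925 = -38.29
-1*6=-6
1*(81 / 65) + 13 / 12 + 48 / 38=3.59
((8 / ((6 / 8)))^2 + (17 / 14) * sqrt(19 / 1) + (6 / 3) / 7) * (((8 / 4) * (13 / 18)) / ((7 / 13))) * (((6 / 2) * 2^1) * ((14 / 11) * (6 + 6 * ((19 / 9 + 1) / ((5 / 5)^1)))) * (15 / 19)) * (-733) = -1317466580560 / 39501 - 1558372660 * sqrt(19) / 4389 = -34900424.83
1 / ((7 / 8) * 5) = 8 / 35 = 0.23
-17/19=-0.89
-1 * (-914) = 914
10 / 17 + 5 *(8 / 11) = 790 / 187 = 4.22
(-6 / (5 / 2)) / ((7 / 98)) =-168 / 5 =-33.60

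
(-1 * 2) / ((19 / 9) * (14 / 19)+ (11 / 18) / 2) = -72 / 67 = -1.07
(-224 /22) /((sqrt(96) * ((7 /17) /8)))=-272 * sqrt(6) /33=-20.19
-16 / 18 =-8 / 9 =-0.89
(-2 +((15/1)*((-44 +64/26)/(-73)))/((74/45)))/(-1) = -112024/35113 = -3.19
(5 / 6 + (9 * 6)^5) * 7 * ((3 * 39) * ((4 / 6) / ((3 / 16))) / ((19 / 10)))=703730817007.72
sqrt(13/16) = 0.90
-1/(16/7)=-7/16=-0.44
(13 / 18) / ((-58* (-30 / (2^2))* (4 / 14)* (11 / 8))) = 182 / 43065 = 0.00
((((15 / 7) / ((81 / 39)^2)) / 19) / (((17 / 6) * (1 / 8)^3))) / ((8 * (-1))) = -108160 / 183141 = -0.59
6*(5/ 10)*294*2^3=7056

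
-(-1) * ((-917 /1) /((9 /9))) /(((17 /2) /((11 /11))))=-107.88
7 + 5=12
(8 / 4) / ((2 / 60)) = 60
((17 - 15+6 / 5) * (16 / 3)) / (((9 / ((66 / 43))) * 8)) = 704 / 1935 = 0.36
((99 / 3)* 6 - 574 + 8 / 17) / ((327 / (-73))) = 155344 / 1853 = 83.83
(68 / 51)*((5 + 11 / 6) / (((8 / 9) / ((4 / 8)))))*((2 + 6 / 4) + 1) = 369 / 16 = 23.06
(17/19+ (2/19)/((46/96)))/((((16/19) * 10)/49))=23863/3680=6.48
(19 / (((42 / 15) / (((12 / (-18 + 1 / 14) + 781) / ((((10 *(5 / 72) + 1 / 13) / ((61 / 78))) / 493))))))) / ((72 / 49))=206156579965 / 114456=1801186.31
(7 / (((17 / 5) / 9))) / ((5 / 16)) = 1008 / 17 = 59.29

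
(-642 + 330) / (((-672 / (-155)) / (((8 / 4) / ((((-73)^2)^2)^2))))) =-2015 / 11290441286517134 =-0.00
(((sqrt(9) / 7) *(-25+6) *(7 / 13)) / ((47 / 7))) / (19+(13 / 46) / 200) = -1223600 / 35603581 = -0.03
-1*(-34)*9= 306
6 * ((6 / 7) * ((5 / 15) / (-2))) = -0.86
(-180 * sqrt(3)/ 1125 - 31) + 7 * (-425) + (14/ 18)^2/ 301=-10469891/ 3483 - 4 * sqrt(3)/ 25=-3006.28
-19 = -19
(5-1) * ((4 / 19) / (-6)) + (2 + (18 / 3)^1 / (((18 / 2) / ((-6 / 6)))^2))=992 / 513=1.93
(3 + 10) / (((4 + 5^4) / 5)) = 65 / 629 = 0.10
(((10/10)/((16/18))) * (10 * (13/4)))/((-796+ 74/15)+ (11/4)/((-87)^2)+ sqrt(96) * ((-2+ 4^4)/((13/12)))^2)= 75721493507148312525/759498883957935108389143484+ 5261983797702711456000 * sqrt(6)/189874720989483777097285871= 0.00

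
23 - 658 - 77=-712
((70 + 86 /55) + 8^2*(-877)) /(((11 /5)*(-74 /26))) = 40080352 /4477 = 8952.50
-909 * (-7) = 6363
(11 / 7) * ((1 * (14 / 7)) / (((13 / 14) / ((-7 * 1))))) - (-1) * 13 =-139 / 13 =-10.69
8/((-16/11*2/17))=-187/4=-46.75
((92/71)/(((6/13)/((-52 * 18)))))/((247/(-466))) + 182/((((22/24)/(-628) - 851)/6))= 3298479308832/665487331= 4956.49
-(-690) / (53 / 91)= 62790 / 53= 1184.72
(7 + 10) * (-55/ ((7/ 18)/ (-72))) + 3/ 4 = 4847061/ 28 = 173109.32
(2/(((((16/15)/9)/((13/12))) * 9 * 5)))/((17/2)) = 13/272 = 0.05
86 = 86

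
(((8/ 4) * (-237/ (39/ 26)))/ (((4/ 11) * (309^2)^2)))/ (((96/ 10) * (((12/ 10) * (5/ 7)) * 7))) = -4345/ 2625586951968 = -0.00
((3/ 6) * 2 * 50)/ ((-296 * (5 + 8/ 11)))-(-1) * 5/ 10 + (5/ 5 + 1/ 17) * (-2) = -261085/ 158508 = -1.65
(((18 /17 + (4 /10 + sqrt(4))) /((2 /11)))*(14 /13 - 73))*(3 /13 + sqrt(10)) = -4642.47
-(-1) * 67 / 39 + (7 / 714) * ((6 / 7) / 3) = 2662 / 1547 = 1.72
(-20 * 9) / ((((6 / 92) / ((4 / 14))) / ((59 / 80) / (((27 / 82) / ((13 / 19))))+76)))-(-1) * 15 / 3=-61134.92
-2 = -2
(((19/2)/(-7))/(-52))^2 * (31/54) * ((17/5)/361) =527/143095680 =0.00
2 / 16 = 1 / 8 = 0.12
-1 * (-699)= 699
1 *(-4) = -4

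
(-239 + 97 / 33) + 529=9667 / 33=292.94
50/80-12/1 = -91/8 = -11.38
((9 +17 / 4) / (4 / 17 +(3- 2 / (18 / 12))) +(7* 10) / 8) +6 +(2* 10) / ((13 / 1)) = 58649 / 2522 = 23.25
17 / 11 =1.55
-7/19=-0.37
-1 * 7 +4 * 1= -3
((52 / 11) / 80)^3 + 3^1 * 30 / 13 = 958348561 / 138424000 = 6.92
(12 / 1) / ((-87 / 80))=-320 / 29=-11.03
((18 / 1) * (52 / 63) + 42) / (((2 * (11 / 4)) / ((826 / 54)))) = 46964 / 297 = 158.13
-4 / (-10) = 2 / 5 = 0.40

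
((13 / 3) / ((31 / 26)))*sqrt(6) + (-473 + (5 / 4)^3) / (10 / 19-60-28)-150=-5127469 / 35456 + 338*sqrt(6) / 93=-135.71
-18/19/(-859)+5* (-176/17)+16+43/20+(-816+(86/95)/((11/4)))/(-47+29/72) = -3298956709381/204791011700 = -16.11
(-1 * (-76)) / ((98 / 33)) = 1254 / 49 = 25.59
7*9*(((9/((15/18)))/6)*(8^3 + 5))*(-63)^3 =-73298527533/5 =-14659705506.60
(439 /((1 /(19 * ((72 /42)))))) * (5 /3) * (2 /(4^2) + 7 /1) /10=475437 /28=16979.89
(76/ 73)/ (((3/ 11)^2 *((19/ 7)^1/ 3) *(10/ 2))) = 3388/ 1095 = 3.09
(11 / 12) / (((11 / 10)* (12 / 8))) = 5 / 9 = 0.56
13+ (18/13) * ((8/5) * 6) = 1709/65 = 26.29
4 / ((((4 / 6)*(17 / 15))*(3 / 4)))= 120 / 17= 7.06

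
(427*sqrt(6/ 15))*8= 3416*sqrt(10)/ 5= 2160.47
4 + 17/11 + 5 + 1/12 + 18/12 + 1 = 1733/132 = 13.13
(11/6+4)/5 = 7/6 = 1.17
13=13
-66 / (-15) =22 / 5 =4.40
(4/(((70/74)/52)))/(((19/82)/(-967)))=-610246624/665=-917664.10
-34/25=-1.36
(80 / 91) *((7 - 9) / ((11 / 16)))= -2560 / 1001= -2.56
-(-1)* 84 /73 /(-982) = -42 /35843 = -0.00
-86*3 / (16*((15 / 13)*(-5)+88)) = -0.20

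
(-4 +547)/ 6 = 181/ 2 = 90.50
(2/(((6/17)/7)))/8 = 4.96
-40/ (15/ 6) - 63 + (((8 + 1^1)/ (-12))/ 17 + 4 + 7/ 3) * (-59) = -91813/ 204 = -450.06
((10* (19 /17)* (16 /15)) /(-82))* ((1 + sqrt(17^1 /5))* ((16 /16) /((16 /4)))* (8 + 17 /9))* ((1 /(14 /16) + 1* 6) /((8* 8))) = -8455* sqrt(85) /1053864-42275 /1053864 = -0.11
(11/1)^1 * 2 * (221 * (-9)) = -43758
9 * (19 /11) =171 /11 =15.55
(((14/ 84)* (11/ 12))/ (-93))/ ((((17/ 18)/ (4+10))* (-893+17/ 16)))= 616/ 22562451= 0.00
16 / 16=1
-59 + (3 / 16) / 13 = -58.99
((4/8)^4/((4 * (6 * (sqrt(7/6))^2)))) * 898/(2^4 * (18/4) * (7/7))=449/16128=0.03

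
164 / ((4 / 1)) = 41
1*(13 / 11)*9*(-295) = -34515 / 11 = -3137.73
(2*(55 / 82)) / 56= 55 / 2296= 0.02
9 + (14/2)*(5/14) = 23/2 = 11.50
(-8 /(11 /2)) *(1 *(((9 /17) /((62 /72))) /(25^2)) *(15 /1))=-0.02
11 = 11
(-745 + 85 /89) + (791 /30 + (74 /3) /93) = -178140833 /248310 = -717.41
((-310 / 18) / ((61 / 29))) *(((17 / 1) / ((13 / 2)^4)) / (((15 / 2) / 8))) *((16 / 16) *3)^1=-3912448 / 15679989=-0.25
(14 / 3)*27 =126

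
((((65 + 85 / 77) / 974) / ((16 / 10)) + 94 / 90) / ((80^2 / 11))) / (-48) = -14672249 / 377008128000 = -0.00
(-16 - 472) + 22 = -466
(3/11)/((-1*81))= -0.00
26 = 26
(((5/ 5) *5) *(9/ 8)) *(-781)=-35145/ 8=-4393.12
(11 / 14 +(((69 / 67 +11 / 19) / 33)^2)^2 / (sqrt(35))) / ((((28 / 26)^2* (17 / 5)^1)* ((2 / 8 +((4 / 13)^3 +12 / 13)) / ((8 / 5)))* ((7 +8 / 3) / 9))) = 52254844263914799104* sqrt(35) / 1030353273013987132840886025 +441096084 / 1786530935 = 0.25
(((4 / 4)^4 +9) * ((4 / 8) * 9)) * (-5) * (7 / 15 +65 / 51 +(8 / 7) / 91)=-4273020 / 10829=-394.59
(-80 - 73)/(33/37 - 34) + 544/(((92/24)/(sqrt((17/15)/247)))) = 5661/1225 + 1088 * sqrt(62985)/28405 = 14.23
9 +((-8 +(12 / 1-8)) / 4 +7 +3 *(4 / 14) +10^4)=70111 / 7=10015.86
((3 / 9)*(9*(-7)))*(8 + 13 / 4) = -945 / 4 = -236.25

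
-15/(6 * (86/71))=-355/172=-2.06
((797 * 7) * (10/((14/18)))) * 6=430380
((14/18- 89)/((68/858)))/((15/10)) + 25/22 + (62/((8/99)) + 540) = 3812209/6732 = 566.28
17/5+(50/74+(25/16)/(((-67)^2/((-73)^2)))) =78801921/13287440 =5.93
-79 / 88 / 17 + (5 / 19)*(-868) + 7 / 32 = -25951693 / 113696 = -228.26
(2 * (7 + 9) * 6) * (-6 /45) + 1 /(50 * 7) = -8959 /350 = -25.60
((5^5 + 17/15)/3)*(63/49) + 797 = 74787/35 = 2136.77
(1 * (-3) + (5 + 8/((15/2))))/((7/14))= 6.13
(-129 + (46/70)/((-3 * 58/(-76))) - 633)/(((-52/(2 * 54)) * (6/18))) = 62624232/13195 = 4746.06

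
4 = 4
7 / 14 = 1 / 2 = 0.50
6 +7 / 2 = 19 / 2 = 9.50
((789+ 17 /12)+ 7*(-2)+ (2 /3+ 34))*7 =5677.58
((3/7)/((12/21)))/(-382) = -3/1528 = -0.00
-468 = -468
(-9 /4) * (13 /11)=-117 /44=-2.66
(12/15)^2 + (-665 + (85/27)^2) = -11927336/18225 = -654.45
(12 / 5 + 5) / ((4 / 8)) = 14.80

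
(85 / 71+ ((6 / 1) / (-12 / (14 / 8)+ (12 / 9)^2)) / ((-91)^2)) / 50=16086883 / 671944000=0.02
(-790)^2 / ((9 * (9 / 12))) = 2496400 / 27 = 92459.26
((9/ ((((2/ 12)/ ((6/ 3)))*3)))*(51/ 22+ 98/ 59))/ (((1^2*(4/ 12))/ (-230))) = -64149300/ 649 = -98843.30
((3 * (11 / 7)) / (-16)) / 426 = -11 / 15904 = -0.00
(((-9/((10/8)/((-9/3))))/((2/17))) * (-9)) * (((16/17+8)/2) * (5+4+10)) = -701784/5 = -140356.80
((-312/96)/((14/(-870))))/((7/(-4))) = -5655/49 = -115.41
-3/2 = -1.50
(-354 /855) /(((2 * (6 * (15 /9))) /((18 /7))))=-177 /3325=-0.05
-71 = -71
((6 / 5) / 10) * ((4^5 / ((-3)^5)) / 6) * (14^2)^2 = -19668992 / 6075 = -3237.69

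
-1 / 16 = -0.06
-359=-359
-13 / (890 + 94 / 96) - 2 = -86158 / 42767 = -2.01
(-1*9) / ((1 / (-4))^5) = 9216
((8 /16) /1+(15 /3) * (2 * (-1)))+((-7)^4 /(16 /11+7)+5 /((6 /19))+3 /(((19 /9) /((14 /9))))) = 172302 /589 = 292.53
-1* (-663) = 663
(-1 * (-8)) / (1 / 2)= 16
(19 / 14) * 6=8.14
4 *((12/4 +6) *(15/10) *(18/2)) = 486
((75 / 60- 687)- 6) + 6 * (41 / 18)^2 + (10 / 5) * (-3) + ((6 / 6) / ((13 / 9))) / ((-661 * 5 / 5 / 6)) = -618658867 / 928044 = -666.63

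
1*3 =3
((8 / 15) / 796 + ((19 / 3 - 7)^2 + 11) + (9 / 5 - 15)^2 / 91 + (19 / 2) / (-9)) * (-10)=-100268227 / 814905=-123.04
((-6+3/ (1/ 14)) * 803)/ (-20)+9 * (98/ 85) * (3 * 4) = -22455/ 17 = -1320.88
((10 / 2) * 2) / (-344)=-5 / 172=-0.03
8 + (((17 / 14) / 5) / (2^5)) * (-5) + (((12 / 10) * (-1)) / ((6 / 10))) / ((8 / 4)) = 3119 / 448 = 6.96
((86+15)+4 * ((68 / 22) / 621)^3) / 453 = 32193947530507 / 144394635248523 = 0.22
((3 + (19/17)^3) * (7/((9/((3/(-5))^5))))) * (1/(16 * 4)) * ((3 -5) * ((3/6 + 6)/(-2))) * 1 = -26533143/982600000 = -0.03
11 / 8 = 1.38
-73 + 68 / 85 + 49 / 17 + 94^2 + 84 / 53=8768.27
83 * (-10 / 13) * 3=-2490 / 13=-191.54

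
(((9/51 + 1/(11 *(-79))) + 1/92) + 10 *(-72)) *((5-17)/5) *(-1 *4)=-6910.21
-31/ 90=-0.34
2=2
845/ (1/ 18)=15210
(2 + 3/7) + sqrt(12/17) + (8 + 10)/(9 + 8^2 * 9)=2 * sqrt(51)/17 + 1119/455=3.30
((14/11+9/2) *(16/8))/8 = 127/88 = 1.44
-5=-5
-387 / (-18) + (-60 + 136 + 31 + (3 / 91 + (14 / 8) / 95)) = 4445307 / 34580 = 128.55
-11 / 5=-2.20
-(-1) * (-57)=-57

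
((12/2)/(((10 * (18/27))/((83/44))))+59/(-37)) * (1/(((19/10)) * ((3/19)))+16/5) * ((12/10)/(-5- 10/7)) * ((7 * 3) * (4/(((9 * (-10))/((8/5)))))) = 32250232/171703125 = 0.19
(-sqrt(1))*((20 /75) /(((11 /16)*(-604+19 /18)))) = 384 /596915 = 0.00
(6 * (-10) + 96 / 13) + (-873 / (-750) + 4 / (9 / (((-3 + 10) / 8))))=-746789 / 14625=-51.06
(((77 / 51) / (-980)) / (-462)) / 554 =1 / 166133520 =0.00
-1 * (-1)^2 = -1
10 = 10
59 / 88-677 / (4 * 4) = -7329 / 176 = -41.64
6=6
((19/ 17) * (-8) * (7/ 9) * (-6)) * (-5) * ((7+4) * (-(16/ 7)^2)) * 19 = 81326080/ 357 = 227804.15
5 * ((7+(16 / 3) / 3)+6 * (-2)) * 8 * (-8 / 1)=1031.11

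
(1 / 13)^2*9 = 9 / 169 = 0.05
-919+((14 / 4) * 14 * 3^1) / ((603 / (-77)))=-188492 / 201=-937.77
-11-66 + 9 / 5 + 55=-101 / 5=-20.20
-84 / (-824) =21 / 206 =0.10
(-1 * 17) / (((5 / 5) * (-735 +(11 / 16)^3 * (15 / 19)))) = 1323008 / 57180675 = 0.02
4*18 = 72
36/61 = 0.59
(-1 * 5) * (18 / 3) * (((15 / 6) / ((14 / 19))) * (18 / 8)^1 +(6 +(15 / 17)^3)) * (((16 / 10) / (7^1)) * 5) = -118202265 / 240737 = -491.00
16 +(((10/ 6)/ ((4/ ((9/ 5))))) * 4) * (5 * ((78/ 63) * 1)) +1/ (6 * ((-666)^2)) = 644043319/ 18629352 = 34.57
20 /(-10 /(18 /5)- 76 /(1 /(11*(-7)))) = 180 /52643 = 0.00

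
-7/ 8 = -0.88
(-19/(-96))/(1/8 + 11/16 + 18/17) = 323/3054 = 0.11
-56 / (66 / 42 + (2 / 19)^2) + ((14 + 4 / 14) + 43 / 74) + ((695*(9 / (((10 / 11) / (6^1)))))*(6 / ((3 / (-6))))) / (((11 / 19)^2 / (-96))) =3233101555150825 / 22786302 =141887944.57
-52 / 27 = -1.93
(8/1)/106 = 0.08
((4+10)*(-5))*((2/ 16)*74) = -1295/ 2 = -647.50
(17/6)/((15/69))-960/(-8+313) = 18091/1830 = 9.89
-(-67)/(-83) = -67/83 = -0.81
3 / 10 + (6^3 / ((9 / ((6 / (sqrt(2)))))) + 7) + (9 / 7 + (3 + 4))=1091 / 70 + 72 * sqrt(2)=117.41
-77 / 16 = -4.81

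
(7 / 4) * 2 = 7 / 2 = 3.50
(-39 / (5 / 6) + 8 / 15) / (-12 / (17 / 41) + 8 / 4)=5899 / 3435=1.72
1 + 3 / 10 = 13 / 10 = 1.30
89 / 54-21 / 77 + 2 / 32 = 6833 / 4752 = 1.44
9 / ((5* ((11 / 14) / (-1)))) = -126 / 55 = -2.29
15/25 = 3/5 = 0.60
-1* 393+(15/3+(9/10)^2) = -38719/100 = -387.19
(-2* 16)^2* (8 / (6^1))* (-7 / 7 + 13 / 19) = -8192 / 19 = -431.16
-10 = -10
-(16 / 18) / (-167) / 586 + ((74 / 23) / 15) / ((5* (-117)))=-3531194 / 9875499075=-0.00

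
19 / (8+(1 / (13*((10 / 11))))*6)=1235 / 553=2.23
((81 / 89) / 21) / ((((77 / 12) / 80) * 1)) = 25920 / 47971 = 0.54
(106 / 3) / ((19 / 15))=27.89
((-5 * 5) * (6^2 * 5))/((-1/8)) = 36000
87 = 87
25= 25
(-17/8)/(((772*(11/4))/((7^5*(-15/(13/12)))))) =12857355/55198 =232.93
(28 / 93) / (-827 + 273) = -14 / 25761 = -0.00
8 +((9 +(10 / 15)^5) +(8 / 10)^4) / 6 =9.59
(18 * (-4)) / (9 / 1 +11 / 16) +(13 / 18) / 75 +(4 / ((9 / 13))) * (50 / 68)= -2258329 / 711450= -3.17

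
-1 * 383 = -383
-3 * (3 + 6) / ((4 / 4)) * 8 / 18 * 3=-36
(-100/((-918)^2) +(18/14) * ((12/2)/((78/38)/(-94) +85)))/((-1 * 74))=-20292358439/16563187814418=-0.00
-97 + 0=-97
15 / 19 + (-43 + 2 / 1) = -764 / 19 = -40.21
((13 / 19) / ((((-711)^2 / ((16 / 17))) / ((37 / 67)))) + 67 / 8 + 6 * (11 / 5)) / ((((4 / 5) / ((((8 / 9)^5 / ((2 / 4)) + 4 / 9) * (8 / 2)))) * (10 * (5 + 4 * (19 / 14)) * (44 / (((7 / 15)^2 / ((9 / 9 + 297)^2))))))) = 14860708456805424941 / 165836318445660421294084800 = 0.00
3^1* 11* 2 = 66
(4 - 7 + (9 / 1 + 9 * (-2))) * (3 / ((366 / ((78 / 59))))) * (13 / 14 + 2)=-9594 / 25193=-0.38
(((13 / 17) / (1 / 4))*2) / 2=52 / 17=3.06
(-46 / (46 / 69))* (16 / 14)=-552 / 7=-78.86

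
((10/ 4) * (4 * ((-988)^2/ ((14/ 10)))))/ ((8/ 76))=463668400/ 7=66238342.86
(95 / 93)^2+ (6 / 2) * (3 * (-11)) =-847226 / 8649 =-97.96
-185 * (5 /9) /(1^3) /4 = -925 /36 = -25.69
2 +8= 10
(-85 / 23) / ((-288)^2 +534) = -85 / 1919994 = -0.00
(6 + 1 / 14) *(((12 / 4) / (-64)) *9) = -2295 / 896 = -2.56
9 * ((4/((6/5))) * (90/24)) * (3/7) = 675/14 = 48.21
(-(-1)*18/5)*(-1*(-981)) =17658/5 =3531.60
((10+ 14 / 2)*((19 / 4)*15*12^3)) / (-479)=-2093040 / 479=-4369.60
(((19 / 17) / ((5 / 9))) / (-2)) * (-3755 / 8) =128421 / 272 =472.14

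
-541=-541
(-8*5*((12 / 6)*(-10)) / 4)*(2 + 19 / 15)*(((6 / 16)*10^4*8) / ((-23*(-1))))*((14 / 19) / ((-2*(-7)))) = 19600000 / 437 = 44851.26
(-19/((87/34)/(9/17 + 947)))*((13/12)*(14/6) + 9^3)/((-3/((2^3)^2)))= 257916141440/2349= 109798272.22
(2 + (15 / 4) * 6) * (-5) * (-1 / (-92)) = -1.33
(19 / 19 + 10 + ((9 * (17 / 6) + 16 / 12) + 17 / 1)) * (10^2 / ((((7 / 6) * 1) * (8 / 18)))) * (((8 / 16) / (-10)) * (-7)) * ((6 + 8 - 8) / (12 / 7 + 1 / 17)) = 5285385 / 422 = 12524.61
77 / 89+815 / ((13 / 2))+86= 245573 / 1157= 212.25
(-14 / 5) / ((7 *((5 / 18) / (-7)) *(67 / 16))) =4032 / 1675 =2.41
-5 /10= -0.50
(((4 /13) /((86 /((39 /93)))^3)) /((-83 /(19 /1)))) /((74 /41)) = -131651 /29095796866508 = -0.00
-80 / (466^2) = -20 / 54289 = -0.00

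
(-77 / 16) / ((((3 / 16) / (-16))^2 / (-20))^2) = -8267812044800 / 81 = -102071753639.51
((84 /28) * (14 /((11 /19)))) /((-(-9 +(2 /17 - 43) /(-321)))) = 34561 /4224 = 8.18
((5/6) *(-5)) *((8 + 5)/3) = -325/18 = -18.06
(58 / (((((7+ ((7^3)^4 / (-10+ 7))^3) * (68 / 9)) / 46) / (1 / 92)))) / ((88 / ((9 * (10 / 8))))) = -317115 / 63471829526496665500502703657477632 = -0.00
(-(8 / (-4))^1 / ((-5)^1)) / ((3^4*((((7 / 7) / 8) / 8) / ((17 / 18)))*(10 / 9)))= -0.27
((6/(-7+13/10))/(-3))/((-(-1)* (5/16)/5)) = 320/57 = 5.61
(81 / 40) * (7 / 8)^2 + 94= 244609 / 2560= 95.55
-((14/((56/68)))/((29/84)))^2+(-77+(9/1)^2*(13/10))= -20153837/8410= -2396.41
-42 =-42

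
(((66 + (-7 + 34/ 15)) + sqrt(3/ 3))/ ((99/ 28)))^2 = 310.14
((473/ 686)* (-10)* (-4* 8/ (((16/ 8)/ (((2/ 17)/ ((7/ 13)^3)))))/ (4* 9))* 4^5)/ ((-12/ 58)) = -617190379520/ 54000891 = -11429.26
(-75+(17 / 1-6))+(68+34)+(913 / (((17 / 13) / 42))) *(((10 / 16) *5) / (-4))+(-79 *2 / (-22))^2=-751030017 / 32912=-22819.34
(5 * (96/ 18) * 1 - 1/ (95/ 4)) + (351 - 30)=99073/ 285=347.62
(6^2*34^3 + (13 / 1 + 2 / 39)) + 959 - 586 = 55197872 / 39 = 1415330.05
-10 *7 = -70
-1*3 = -3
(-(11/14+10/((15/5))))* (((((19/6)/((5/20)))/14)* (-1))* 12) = 6574/147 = 44.72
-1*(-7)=7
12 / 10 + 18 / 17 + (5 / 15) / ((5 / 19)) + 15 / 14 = 16411 / 3570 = 4.60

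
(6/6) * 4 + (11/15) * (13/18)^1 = 1223/270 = 4.53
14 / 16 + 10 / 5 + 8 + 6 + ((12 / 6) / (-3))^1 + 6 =533 / 24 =22.21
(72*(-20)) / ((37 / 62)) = -89280 / 37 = -2412.97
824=824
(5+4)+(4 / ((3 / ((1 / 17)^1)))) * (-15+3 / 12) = 7.84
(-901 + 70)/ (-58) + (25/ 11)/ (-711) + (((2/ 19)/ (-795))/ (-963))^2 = 152762912792213423633/ 10664532043221726450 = 14.32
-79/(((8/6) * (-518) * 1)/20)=1185/518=2.29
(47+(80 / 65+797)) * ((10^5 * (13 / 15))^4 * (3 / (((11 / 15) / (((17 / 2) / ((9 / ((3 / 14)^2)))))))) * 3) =41039081200000000000000000 / 1617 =25379765739022881880024.74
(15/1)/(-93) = -5/31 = -0.16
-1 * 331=-331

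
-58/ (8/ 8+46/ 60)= -1740/ 53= -32.83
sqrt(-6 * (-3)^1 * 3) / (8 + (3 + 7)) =sqrt(6) / 6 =0.41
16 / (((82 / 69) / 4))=2208 / 41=53.85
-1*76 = -76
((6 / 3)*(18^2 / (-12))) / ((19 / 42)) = -2268 / 19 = -119.37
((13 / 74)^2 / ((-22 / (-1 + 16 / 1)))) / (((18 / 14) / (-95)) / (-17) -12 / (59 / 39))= 563610775 / 212440686216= 0.00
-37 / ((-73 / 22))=814 / 73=11.15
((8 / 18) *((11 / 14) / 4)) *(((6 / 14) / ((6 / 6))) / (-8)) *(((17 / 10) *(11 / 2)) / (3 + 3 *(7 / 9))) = -2057 / 250880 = -0.01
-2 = -2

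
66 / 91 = 0.73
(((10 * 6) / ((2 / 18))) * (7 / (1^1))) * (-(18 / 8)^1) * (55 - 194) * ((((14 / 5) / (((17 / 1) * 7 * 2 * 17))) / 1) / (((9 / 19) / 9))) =4492341 / 289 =15544.43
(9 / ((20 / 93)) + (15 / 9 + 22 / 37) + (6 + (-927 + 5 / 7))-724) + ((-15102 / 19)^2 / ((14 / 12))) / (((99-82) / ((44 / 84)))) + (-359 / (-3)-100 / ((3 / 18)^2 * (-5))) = 10631256568291 / 667582860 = 15925.00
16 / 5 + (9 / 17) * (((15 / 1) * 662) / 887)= 688114 / 75395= 9.13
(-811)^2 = 657721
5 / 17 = 0.29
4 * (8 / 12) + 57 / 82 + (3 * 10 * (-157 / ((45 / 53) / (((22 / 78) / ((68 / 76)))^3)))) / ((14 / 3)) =-5666771069977 / 167283257778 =-33.88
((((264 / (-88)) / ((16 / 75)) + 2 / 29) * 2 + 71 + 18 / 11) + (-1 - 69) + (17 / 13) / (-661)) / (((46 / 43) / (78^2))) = -2797072588089 / 19399028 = -144186.22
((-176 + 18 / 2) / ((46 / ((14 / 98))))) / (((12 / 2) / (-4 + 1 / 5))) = 3173 / 9660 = 0.33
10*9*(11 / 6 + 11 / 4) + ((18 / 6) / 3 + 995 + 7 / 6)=4229 / 3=1409.67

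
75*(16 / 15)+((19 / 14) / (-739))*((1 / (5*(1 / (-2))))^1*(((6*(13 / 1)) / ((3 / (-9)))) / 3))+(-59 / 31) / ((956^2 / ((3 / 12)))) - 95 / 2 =95097033482317 / 2931230375360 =32.44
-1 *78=-78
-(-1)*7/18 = 7/18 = 0.39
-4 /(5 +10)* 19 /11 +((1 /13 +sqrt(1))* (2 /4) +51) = 109562 /2145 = 51.08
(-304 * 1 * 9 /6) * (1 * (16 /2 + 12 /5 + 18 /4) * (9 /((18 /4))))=-67944 /5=-13588.80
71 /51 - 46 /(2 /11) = -12832 /51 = -251.61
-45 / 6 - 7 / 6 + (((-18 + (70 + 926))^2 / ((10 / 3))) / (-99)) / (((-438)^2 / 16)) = -7833022 / 879285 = -8.91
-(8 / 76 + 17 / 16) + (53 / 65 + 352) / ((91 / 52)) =27725003 / 138320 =200.44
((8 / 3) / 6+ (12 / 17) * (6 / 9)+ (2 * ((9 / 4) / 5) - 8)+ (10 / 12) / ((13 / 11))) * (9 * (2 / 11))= -108994 / 12155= -8.97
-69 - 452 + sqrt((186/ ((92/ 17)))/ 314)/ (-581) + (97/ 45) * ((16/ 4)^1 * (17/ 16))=-92131/ 180 - sqrt(5708991)/ 4195982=-511.84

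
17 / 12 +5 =77 / 12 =6.42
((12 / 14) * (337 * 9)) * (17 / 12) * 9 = 464049 / 14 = 33146.36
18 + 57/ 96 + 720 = 23635/ 32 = 738.59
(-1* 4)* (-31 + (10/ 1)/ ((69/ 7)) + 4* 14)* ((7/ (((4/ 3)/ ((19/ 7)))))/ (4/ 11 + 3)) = -375155/ 851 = -440.84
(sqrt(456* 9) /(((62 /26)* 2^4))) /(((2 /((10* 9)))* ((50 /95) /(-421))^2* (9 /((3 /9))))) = 831792013* sqrt(114) /4960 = 1790546.05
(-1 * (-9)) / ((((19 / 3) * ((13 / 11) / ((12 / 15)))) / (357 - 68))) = 343332 / 1235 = 278.00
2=2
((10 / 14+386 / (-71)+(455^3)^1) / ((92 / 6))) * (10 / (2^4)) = 175558485105 / 45724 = 3839525.96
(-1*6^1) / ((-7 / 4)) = 3.43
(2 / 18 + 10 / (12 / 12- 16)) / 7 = -5 / 63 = -0.08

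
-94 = -94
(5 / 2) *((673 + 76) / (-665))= -2.82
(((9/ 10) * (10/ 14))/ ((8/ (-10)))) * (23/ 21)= -345/ 392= -0.88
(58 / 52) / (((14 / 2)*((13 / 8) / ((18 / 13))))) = 2088 / 15379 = 0.14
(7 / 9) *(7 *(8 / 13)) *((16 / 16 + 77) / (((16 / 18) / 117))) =34398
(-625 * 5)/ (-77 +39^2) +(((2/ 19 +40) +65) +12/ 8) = 150813/ 1444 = 104.44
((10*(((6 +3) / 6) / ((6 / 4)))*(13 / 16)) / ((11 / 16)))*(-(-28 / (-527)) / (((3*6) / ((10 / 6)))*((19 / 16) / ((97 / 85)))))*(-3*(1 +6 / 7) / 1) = 5245760 / 16851879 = 0.31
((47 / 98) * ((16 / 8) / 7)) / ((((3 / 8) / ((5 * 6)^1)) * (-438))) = -1880 / 75117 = -0.03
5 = 5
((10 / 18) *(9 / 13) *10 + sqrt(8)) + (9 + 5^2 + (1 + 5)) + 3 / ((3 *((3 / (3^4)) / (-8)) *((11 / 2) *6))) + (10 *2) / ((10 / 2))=2 *sqrt(2) + 5906 / 143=44.13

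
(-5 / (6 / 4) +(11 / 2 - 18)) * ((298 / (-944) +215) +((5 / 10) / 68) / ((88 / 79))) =-14401604515 / 4236672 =-3399.27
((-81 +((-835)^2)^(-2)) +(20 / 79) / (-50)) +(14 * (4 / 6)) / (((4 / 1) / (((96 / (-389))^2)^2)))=-71225771131101179221771386 / 879369500054740899199375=-81.00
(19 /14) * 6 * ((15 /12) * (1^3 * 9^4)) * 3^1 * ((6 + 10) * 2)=6411034.29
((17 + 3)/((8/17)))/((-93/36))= -16.45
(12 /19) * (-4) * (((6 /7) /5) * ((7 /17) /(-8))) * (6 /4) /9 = 6 /1615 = 0.00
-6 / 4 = -3 / 2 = -1.50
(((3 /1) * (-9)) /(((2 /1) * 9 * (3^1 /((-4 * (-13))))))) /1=-26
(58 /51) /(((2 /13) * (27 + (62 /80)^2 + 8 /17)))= 0.26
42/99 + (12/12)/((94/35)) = 2471/3102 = 0.80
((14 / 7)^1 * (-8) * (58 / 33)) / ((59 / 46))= -42688 / 1947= -21.93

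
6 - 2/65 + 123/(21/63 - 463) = 514559/90220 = 5.70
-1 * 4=-4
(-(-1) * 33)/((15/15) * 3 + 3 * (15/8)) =88/23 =3.83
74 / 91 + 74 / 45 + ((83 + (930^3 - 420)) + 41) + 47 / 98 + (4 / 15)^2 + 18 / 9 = 230568850637239 / 286650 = 804356709.01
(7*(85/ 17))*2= 70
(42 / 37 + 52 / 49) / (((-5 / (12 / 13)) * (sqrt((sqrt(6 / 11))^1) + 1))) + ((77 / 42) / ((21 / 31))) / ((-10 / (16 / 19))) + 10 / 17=0.14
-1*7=-7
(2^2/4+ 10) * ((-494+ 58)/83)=-4796/83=-57.78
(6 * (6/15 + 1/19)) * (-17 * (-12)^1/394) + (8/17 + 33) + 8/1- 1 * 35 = 2506022/318155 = 7.88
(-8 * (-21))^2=28224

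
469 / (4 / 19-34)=-8911 / 642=-13.88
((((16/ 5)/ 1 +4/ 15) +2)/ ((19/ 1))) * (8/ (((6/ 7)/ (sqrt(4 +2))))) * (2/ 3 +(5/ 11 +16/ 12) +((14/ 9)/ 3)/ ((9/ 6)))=18.42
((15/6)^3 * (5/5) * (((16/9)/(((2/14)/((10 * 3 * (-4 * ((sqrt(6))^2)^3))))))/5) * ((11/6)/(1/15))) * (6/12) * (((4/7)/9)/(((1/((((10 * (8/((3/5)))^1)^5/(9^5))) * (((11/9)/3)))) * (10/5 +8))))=-9912320000000000000/387420489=-25585430511.39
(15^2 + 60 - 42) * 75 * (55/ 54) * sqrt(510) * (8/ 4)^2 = 74250 * sqrt(510) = 1676801.08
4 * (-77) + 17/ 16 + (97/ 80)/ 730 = -17925053/ 58400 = -306.94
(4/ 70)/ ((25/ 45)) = 18/ 175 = 0.10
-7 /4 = -1.75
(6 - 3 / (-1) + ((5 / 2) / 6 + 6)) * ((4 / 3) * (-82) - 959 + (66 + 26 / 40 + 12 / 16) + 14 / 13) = -1803491 / 117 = -15414.45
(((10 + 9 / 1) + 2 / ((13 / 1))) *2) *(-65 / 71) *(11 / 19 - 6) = 256470 / 1349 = 190.12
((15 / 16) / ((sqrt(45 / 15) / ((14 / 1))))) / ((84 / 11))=55 * sqrt(3) / 96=0.99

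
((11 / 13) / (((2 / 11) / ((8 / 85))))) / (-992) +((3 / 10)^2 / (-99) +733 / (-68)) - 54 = -976388607 / 15072200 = -64.78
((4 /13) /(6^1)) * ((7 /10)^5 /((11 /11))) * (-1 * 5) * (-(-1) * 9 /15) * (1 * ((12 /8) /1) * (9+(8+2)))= -957999 /1300000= -0.74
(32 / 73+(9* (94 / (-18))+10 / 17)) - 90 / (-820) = -4667177 / 101762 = -45.86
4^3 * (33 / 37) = 2112 / 37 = 57.08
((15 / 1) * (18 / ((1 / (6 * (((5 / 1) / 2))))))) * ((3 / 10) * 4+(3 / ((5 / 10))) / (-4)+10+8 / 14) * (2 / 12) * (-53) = -5144445 / 14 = -367460.36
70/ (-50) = -7/ 5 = -1.40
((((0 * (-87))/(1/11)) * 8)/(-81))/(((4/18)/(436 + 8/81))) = 0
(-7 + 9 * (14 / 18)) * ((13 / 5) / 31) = 0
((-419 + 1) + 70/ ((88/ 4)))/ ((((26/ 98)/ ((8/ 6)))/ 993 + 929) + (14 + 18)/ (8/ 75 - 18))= -6019260156/ 13454398669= -0.45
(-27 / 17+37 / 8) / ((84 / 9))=177 / 544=0.33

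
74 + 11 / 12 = 899 / 12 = 74.92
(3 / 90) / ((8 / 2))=1 / 120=0.01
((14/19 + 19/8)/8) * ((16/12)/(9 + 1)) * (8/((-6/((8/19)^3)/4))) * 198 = -2663936/651605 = -4.09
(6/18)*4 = 4/3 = 1.33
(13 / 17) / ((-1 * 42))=-13 / 714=-0.02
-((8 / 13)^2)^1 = -64 / 169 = -0.38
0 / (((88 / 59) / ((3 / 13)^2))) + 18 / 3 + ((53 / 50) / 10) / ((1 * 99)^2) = 29403053 / 4900500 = 6.00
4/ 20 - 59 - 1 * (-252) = 966/ 5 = 193.20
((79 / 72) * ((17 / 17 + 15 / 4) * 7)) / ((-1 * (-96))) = 10507 / 27648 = 0.38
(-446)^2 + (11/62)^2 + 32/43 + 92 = 32894558547/165292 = 199008.78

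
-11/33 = -1/3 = -0.33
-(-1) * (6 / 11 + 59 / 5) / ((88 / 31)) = 21049 / 4840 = 4.35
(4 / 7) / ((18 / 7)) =2 / 9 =0.22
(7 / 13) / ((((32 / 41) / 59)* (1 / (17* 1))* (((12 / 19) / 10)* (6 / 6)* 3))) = 27346795 / 7488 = 3652.08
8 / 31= 0.26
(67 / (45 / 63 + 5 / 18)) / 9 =938 / 125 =7.50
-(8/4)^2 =-4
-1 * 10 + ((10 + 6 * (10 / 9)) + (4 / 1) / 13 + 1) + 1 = 350 / 39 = 8.97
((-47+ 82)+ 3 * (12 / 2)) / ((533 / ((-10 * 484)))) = -256520 / 533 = -481.28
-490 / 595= -14 / 17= -0.82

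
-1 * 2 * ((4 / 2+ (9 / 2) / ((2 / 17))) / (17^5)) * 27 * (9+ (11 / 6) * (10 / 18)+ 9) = -165347 / 5679428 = -0.03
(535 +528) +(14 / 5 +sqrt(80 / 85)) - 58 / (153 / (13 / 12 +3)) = 4 *sqrt(17) / 17 +4884917 / 4590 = 1065.22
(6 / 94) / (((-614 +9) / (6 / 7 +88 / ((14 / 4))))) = -78 / 28435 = -0.00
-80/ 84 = -20/ 21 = -0.95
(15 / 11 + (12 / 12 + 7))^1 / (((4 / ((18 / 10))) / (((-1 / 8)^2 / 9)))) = 103 / 14080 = 0.01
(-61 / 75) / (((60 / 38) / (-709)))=821731 / 2250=365.21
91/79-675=-673.85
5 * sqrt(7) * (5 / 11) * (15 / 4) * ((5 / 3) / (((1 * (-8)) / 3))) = -14.09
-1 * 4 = -4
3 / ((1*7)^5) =3 / 16807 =0.00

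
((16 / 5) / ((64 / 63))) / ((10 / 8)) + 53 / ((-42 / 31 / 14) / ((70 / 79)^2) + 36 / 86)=8776036493 / 48227775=181.97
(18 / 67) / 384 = 3 / 4288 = 0.00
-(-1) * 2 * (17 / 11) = 34 / 11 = 3.09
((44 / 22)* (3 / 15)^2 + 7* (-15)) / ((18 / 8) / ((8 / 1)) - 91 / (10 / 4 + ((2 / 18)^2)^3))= 31862189536 / 10968562575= 2.90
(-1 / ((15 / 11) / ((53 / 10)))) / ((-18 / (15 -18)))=-583 / 900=-0.65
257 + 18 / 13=3359 / 13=258.38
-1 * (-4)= 4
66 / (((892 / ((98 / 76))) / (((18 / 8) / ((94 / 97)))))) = 1411641 / 6372448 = 0.22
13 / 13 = 1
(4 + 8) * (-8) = -96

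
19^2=361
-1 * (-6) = 6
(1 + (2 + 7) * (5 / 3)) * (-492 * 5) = -39360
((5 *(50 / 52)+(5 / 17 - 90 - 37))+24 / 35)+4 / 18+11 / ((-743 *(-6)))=-6257965592 / 51723945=-120.99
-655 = -655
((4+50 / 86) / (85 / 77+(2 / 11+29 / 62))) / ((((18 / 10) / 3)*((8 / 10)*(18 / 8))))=2137450 / 883521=2.42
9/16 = 0.56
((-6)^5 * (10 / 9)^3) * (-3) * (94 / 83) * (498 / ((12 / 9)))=13536000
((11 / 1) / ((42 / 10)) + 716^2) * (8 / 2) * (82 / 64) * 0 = 0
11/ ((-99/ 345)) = -115/ 3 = -38.33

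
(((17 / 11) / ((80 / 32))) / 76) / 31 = 17 / 64790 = 0.00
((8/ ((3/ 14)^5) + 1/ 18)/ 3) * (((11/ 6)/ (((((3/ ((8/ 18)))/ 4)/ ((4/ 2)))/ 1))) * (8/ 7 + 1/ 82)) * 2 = 167354143528/ 5649021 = 29625.34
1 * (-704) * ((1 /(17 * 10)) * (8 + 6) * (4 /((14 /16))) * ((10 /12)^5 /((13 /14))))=-6160000 /53703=-114.70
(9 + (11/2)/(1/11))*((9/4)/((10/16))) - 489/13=13818/65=212.58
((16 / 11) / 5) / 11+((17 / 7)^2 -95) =-2640646 / 29645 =-89.08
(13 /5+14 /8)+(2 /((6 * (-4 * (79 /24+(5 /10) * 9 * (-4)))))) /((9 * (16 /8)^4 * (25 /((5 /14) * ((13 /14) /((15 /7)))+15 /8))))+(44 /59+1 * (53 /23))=1071950507777 /144855950400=7.40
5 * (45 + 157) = 1010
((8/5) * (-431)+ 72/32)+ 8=-679.35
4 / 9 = 0.44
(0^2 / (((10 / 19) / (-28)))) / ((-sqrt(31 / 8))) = 0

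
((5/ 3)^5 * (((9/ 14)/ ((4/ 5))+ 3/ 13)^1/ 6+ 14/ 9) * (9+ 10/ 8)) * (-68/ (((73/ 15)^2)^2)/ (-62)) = 30824552734375/ 69216282311904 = 0.45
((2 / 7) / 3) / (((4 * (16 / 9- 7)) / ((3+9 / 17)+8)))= -42 / 799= -0.05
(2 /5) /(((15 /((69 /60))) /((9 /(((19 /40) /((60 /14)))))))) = 1656 /665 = 2.49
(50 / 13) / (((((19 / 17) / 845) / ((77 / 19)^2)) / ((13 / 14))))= 44347.41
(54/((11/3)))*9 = 1458/11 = 132.55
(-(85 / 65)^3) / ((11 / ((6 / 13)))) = -29478 / 314171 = -0.09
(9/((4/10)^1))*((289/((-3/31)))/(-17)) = 7905/2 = 3952.50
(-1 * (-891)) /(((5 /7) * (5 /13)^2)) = 1054053 /125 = 8432.42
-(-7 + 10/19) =123/19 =6.47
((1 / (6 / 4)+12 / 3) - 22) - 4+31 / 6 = -16.17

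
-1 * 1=-1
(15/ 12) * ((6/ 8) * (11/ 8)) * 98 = 8085/ 64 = 126.33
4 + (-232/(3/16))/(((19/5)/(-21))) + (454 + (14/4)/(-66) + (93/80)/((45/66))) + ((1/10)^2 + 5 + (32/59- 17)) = 53906932649/7398600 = 7286.10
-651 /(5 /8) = -5208 /5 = -1041.60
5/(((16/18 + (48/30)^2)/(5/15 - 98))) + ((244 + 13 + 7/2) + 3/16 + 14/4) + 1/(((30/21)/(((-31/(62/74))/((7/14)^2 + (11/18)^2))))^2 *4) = 219289306833/395798800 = 554.04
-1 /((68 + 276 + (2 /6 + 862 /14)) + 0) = -21 /8524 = -0.00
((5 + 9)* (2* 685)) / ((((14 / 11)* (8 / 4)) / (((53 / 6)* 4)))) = 798710 / 3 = 266236.67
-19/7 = -2.71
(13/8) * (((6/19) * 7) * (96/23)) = 6552/437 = 14.99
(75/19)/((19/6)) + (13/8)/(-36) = 124907/103968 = 1.20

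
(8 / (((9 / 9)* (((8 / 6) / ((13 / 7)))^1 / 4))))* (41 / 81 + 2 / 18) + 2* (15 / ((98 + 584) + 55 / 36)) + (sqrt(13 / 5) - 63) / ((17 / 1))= 23.95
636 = 636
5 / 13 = 0.38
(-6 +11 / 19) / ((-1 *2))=103 / 38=2.71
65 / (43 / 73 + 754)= 949 / 11017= 0.09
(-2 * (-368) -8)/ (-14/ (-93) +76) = 33852/ 3541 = 9.56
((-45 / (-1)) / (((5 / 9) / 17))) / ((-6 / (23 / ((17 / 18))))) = -5589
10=10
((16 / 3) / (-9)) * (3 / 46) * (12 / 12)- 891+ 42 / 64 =-890.38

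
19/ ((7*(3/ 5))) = 95/ 21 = 4.52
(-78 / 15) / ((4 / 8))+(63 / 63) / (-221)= -10.40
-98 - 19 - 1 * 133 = -250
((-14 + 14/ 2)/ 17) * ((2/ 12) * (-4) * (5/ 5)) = 14/ 51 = 0.27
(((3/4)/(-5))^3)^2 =729/64000000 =0.00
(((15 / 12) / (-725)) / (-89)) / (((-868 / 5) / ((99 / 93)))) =-33 / 277798192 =-0.00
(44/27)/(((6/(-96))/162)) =-4224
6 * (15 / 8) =45 / 4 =11.25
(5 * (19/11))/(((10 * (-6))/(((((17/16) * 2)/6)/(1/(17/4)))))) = -5491/25344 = -0.22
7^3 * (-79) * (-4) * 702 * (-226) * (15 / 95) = -51587918928 / 19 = -2715153627.79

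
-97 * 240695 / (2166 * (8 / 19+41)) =-23347415 / 89718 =-260.23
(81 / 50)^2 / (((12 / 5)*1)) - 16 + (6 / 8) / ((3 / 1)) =-29313 / 2000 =-14.66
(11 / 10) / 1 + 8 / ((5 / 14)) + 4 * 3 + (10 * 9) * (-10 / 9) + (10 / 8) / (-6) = -1553 / 24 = -64.71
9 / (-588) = -3 / 196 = -0.02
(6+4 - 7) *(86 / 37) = 258 / 37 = 6.97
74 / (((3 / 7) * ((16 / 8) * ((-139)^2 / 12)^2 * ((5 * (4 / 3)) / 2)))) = 18648 / 1866505205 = 0.00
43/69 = 0.62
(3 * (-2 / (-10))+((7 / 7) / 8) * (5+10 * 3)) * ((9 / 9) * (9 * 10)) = 1791 / 4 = 447.75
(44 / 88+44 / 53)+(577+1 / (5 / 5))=61409 / 106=579.33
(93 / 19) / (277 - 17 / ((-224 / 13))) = 20832 / 1183111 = 0.02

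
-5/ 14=-0.36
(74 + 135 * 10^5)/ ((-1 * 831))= -13500074/ 831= -16245.58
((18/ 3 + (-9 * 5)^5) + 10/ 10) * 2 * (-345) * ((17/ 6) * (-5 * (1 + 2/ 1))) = -5411287060350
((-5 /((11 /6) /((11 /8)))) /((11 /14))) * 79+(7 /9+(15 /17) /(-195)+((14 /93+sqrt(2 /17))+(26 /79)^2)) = -3183292914037 /8465904018+sqrt(34) /17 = -375.67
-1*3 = -3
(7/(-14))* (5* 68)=-170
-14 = -14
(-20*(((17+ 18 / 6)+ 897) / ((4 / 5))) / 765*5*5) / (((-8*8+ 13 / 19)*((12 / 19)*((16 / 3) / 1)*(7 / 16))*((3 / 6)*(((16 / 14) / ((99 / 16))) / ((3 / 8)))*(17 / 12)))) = 1365527625 / 59335168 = 23.01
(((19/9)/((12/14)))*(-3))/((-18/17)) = 2261/324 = 6.98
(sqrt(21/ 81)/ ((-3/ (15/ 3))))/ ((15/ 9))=-sqrt(21)/ 9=-0.51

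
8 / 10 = 4 / 5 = 0.80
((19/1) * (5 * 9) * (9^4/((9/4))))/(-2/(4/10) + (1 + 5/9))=-22438620/31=-723826.45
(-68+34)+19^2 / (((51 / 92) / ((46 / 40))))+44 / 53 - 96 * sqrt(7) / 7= 9673067 / 13515 - 96 * sqrt(7) / 7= 679.44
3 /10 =0.30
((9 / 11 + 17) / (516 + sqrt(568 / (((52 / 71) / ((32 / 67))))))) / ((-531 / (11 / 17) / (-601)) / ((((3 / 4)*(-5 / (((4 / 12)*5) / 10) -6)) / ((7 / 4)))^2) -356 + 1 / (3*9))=-612611829648 / 6306158936697481 + 774222624*sqrt(871) / 6306158936697481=-0.00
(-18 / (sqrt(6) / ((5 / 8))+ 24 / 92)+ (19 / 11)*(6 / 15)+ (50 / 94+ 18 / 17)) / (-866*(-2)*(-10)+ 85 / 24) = -46013163024 / 307791770300575+ 152352*sqrt(6) / 1400804507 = 0.00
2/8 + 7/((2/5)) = 71/4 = 17.75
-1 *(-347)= 347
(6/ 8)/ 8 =3/ 32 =0.09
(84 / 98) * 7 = 6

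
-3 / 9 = -0.33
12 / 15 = 4 / 5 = 0.80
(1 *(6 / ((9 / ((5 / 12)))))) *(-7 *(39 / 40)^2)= -1183 / 640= -1.85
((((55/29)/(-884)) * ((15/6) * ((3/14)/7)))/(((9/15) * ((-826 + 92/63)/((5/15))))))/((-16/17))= -4125/35093886464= -0.00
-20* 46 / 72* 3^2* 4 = -460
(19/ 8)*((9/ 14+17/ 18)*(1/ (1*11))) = 475/ 1386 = 0.34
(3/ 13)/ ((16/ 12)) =9/ 52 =0.17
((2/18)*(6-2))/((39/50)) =200/351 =0.57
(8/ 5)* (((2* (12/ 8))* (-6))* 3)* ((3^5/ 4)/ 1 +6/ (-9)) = -25956/ 5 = -5191.20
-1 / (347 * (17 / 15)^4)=-50625 / 28981787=-0.00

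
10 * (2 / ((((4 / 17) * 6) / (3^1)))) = 85 / 2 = 42.50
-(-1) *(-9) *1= -9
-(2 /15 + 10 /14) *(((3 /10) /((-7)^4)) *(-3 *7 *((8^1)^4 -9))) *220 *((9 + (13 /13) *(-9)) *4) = 0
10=10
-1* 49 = -49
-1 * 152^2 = -23104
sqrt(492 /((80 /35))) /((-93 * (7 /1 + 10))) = -sqrt(861) /3162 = -0.01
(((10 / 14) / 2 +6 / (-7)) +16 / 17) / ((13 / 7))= 105 / 442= 0.24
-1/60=-0.02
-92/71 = -1.30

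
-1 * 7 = -7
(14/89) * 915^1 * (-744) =-9530640/89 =-107085.84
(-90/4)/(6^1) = -15/4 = -3.75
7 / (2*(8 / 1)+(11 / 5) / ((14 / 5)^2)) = 1372 / 3191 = 0.43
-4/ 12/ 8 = -1/ 24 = -0.04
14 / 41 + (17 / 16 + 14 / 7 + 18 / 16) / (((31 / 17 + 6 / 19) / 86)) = 38230475 / 226648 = 168.68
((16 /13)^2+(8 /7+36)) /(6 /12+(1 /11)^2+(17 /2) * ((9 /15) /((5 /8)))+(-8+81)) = 276678600 /584512019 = 0.47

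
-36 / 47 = -0.77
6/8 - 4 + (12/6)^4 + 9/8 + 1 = 119/8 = 14.88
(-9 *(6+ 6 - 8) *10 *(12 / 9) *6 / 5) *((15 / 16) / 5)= -108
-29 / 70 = -0.41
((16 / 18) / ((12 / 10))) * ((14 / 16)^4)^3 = 69206436005 / 463856467968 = 0.15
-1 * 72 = -72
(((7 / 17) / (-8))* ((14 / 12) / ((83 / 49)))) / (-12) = 2401 / 812736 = 0.00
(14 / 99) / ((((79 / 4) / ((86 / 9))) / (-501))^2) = 46203817856 / 5560731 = 8308.95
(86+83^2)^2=48650625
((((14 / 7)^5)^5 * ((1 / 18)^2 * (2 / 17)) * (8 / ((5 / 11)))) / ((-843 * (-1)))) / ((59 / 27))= 1476395008 / 12682935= 116.41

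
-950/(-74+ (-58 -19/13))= 2470/347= 7.12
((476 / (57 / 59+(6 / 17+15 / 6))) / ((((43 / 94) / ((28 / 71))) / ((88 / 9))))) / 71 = 4705530368 / 317991321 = 14.80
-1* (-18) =18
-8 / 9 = -0.89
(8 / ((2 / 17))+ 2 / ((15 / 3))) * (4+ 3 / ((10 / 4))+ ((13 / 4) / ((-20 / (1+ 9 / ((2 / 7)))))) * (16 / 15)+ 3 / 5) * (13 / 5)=741 / 25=29.64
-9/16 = -0.56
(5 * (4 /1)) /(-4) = -5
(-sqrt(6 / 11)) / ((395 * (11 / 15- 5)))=3 * sqrt(66) / 55616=0.00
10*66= 660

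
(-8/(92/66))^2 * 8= 139392/529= 263.50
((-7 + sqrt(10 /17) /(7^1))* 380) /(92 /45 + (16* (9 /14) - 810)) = 418950 /125633 - 8550* sqrt(170) /2135761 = 3.28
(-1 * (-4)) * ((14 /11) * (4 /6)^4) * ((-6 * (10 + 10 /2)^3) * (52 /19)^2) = -605696000 /3971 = -152529.84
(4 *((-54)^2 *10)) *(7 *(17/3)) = 4626720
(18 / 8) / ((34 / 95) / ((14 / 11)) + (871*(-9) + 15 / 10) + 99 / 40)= -11970 / 41680837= -0.00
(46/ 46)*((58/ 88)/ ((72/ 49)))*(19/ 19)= 1421/ 3168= 0.45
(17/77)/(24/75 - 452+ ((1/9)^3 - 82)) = -0.00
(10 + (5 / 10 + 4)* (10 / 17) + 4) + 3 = 334 / 17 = 19.65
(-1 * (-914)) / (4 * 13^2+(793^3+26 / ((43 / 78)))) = 0.00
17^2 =289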